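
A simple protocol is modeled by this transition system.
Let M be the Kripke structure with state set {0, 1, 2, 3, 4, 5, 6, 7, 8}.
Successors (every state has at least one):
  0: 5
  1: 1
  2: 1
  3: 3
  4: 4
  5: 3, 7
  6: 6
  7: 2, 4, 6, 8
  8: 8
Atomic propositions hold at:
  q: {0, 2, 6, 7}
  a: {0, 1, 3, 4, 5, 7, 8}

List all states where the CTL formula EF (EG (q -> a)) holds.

{0, 1, 2, 3, 4, 5, 7, 8}

Sat(q -> a) = {0, 1, 3, 4, 5, 7, 8}
EG (q -> a): greatest fixpoint, start Z0 = {0, 1, 3, 4, 5, 7, 8}, keep only states in Sat with some successor in Z. Already a fixed point.
Sat(EG (q -> a)) = {0, 1, 3, 4, 5, 7, 8}
EF (EG (q -> a)): least fixpoint, start Z0 = {0, 1, 3, 4, 5, 7, 8}, add states with some successor in Z. Z1 = {0, 1, 2, 3, 4, 5, 7, 8}; fixed.
Sat(EF (EG (q -> a))) = {0, 1, 2, 3, 4, 5, 7, 8}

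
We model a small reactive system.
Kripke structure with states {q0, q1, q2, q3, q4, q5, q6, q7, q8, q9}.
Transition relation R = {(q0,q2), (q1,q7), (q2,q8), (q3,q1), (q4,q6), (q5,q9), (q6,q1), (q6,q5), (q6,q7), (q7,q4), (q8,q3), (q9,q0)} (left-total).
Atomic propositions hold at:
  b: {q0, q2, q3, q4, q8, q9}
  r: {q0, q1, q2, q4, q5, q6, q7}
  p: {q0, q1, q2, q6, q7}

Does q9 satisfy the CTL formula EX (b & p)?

Sat(b & p) = {q0, q2}
Sat(EX (b & p)) = {s : some successor in {q0, q2}} = {q0, q9}
q9 ∈ Sat(EX (b & p)) = {q0, q9}, so the formula holds at q9.

Yes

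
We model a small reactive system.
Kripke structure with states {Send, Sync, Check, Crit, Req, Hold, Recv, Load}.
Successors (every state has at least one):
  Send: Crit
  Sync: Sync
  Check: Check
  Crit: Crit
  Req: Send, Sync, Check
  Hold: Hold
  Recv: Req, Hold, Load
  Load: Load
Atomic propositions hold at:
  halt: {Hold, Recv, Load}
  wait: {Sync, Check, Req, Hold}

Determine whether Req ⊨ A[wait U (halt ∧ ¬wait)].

No

Sat(¬wait) = {Send, Crit, Recv, Load}
Sat(halt ∧ ¬wait) = {Recv, Load}
A[wait U (halt ∧ ¬wait)]: least fixpoint, start Z0 = Sat((halt ∧ ¬wait)) = {Recv, Load}, add states in Sat(wait) with every successor in Z. Already a fixed point.
Sat(A[wait U (halt ∧ ¬wait)]) = {Recv, Load}
Req ∉ Sat(A[wait U (halt ∧ ¬wait)]) = {Recv, Load}, so the formula does not hold at Req.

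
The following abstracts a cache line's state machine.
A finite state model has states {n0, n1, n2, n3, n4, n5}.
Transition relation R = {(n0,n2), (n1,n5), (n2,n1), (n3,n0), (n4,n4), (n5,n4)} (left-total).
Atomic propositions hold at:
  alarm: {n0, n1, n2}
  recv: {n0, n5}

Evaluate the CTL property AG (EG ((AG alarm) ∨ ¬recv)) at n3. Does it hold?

No

AG alarm: greatest fixpoint, start Z0 = {n0, n1, n2}, keep only states in Sat with every successor in Z. Z1 = {n0, n2}; Z2 = {n0}; Z3 = ∅; fixed.
Sat(AG alarm) = ∅
Sat(¬recv) = {n1, n2, n3, n4}
Sat((AG alarm) ∨ ¬recv) = {n1, n2, n3, n4}
EG ((AG alarm) ∨ ¬recv): greatest fixpoint, start Z0 = {n1, n2, n3, n4}, keep only states in Sat with some successor in Z. Z1 = {n2, n4}; Z2 = {n4}; fixed.
Sat(EG ((AG alarm) ∨ ¬recv)) = {n4}
AG (EG ((AG alarm) ∨ ¬recv)): greatest fixpoint, start Z0 = {n4}, keep only states in Sat with every successor in Z. Already a fixed point.
Sat(AG (EG ((AG alarm) ∨ ¬recv))) = {n4}
n3 ∉ Sat(AG (EG ((AG alarm) ∨ ¬recv))) = {n4}, so the formula does not hold at n3.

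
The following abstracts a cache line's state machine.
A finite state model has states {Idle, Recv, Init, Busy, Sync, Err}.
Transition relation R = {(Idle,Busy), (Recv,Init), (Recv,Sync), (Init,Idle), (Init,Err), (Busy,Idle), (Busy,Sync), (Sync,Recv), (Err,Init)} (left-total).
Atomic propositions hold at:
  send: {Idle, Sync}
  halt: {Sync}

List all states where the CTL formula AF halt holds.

AF halt: least fixpoint, start Z0 = {Sync}, add states with every successor in Z. Already a fixed point.
Sat(AF halt) = {Sync}

{Sync}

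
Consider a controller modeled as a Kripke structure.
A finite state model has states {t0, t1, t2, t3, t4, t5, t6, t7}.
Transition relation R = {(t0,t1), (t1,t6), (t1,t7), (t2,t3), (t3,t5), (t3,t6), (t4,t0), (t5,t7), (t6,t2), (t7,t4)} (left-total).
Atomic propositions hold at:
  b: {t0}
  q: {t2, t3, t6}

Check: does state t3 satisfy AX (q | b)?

No

Sat(q | b) = {t0, t2, t3, t6}
Sat(AX (q | b)) = {s : every successor in {t0, t2, t3, t6}} = {t2, t4, t6}
t3 ∉ Sat(AX (q | b)) = {t2, t4, t6}, so the formula does not hold at t3.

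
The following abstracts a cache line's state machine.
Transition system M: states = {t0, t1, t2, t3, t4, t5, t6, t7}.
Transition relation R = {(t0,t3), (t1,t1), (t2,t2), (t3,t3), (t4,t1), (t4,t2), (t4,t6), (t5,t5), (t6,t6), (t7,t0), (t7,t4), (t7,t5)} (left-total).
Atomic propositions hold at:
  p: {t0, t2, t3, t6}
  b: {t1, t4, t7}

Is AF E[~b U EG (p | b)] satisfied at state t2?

Sat(~b) = {t0, t2, t3, t5, t6}
Sat(p | b) = {t0, t1, t2, t3, t4, t6, t7}
EG (p | b): greatest fixpoint, start Z0 = {t0, t1, t2, t3, t4, t6, t7}, keep only states in Sat with some successor in Z. Already a fixed point.
Sat(EG (p | b)) = {t0, t1, t2, t3, t4, t6, t7}
E[~b U EG (p | b)]: least fixpoint, start Z0 = Sat(EG (p | b)) = {t0, t1, t2, t3, t4, t6, t7}, add states in Sat(~b) with some successor in Z. Already a fixed point.
Sat(E[~b U EG (p | b)]) = {t0, t1, t2, t3, t4, t6, t7}
AF E[~b U EG (p | b)]: least fixpoint, start Z0 = {t0, t1, t2, t3, t4, t6, t7}, add states with every successor in Z. Already a fixed point.
Sat(AF E[~b U EG (p | b)]) = {t0, t1, t2, t3, t4, t6, t7}
t2 ∈ Sat(AF E[~b U EG (p | b)]) = {t0, t1, t2, t3, t4, t6, t7}, so the formula holds at t2.

Yes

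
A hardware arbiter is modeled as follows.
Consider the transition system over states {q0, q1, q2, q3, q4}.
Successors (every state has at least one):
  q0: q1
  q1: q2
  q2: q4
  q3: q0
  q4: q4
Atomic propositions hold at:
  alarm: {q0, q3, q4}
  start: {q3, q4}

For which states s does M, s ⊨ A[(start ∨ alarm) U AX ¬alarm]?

{q0, q1, q3}

Sat(start ∨ alarm) = {q0, q3, q4}
Sat(¬alarm) = {q1, q2}
Sat(AX ¬alarm) = {s : every successor in {q1, q2}} = {q0, q1}
A[(start ∨ alarm) U AX ¬alarm]: least fixpoint, start Z0 = Sat(AX ¬alarm) = {q0, q1}, add states in Sat(start ∨ alarm) with every successor in Z. Z1 = {q0, q1, q3}; fixed.
Sat(A[(start ∨ alarm) U AX ¬alarm]) = {q0, q1, q3}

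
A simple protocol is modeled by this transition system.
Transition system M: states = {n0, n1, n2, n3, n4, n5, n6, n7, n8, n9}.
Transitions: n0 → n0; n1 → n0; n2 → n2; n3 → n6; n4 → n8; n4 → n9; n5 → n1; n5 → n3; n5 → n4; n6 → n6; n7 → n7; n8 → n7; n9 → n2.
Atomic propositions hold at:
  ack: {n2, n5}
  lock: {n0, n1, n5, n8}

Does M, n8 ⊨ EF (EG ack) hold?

EG ack: greatest fixpoint, start Z0 = {n2, n5}, keep only states in Sat with some successor in Z. Z1 = {n2}; fixed.
Sat(EG ack) = {n2}
EF (EG ack): least fixpoint, start Z0 = {n2}, add states with some successor in Z. Z1 = {n2, n9}; Z2 = {n2, n4, n9}; Z3 = {n2, n4, n5, n9}; fixed.
Sat(EF (EG ack)) = {n2, n4, n5, n9}
n8 ∉ Sat(EF (EG ack)) = {n2, n4, n5, n9}, so the formula does not hold at n8.

No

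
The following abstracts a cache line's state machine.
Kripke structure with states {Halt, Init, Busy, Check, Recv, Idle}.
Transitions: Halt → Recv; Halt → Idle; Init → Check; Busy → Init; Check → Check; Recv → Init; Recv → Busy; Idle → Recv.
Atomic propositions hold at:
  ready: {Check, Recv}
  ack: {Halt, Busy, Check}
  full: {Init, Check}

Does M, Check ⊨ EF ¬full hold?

Sat(¬full) = {Halt, Busy, Recv, Idle}
EF ¬full: least fixpoint, start Z0 = {Halt, Busy, Recv, Idle}, add states with some successor in Z. Already a fixed point.
Sat(EF ¬full) = {Halt, Busy, Recv, Idle}
Check ∉ Sat(EF ¬full) = {Halt, Busy, Recv, Idle}, so the formula does not hold at Check.

No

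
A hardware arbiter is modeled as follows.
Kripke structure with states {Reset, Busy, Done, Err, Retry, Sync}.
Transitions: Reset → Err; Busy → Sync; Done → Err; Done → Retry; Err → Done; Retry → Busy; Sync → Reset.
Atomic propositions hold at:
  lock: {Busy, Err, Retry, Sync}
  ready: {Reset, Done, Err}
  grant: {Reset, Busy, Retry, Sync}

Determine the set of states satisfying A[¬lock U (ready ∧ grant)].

Sat(¬lock) = {Reset, Done}
Sat(ready ∧ grant) = {Reset}
A[¬lock U (ready ∧ grant)]: least fixpoint, start Z0 = Sat((ready ∧ grant)) = {Reset}, add states in Sat(¬lock) with every successor in Z. Already a fixed point.
Sat(A[¬lock U (ready ∧ grant)]) = {Reset}

{Reset}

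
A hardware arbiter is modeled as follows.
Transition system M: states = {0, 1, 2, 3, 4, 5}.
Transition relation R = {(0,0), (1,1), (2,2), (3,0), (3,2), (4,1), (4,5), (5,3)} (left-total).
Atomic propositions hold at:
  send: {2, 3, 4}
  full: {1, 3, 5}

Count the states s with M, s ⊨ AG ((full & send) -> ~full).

3

Sat(full & send) = {3}
Sat(~full) = {0, 2, 4}
Sat((full & send) -> ~full) = {0, 1, 2, 4, 5}
AG ((full & send) -> ~full): greatest fixpoint, start Z0 = {0, 1, 2, 4, 5}, keep only states in Sat with every successor in Z. Z1 = {0, 1, 2, 4}; Z2 = {0, 1, 2}; fixed.
Sat(AG ((full & send) -> ~full)) = {0, 1, 2}
|Sat(AG ((full & send) -> ~full))| = |{0, 1, 2}| = 3.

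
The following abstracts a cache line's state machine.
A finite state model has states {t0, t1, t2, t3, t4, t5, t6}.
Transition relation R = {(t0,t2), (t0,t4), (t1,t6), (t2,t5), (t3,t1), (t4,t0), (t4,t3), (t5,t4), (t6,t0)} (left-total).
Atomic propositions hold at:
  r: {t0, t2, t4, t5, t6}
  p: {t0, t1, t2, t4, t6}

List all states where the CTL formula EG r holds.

{t0, t2, t4, t5, t6}

EG r: greatest fixpoint, start Z0 = {t0, t2, t4, t5, t6}, keep only states in Sat with some successor in Z. Already a fixed point.
Sat(EG r) = {t0, t2, t4, t5, t6}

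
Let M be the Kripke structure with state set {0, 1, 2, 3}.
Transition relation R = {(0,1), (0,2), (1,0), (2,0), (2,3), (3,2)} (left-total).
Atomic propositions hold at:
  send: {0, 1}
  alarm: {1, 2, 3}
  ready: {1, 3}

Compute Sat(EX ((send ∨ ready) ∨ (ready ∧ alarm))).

{0, 1, 2}

Sat(send ∨ ready) = {0, 1, 3}
Sat(ready ∧ alarm) = {1, 3}
Sat((send ∨ ready) ∨ (ready ∧ alarm)) = {0, 1, 3}
Sat(EX ((send ∨ ready) ∨ (ready ∧ alarm))) = {s : some successor in {0, 1, 3}} = {0, 1, 2}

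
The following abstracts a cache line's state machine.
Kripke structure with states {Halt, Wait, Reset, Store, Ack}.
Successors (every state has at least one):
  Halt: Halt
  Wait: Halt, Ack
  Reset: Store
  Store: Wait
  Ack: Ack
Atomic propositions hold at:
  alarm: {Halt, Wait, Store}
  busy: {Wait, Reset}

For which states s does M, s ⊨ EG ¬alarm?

Sat(¬alarm) = {Reset, Ack}
EG ¬alarm: greatest fixpoint, start Z0 = {Reset, Ack}, keep only states in Sat with some successor in Z. Z1 = {Ack}; fixed.
Sat(EG ¬alarm) = {Ack}

{Ack}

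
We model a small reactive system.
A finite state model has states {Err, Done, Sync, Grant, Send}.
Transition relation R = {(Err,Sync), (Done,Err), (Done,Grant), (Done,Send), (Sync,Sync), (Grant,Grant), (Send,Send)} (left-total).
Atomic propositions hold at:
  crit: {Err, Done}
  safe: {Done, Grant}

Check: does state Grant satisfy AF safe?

AF safe: least fixpoint, start Z0 = {Done, Grant}, add states with every successor in Z. Already a fixed point.
Sat(AF safe) = {Done, Grant}
Grant ∈ Sat(AF safe) = {Done, Grant}, so the formula holds at Grant.

Yes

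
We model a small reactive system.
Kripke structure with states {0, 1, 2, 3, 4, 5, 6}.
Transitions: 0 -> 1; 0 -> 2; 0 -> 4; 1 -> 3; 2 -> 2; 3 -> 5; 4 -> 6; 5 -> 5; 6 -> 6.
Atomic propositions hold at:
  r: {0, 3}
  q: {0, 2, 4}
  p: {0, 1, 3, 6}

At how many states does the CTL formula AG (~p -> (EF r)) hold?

Sat(~p) = {2, 4, 5}
EF r: least fixpoint, start Z0 = {0, 3}, add states with some successor in Z. Z1 = {0, 1, 3}; fixed.
Sat(EF r) = {0, 1, 3}
Sat(~p -> (EF r)) = {0, 1, 3, 6}
AG (~p -> (EF r)): greatest fixpoint, start Z0 = {0, 1, 3, 6}, keep only states in Sat with every successor in Z. Z1 = {1, 6}; Z2 = {6}; fixed.
Sat(AG (~p -> (EF r))) = {6}
|Sat(AG (~p -> (EF r)))| = |{6}| = 1.

1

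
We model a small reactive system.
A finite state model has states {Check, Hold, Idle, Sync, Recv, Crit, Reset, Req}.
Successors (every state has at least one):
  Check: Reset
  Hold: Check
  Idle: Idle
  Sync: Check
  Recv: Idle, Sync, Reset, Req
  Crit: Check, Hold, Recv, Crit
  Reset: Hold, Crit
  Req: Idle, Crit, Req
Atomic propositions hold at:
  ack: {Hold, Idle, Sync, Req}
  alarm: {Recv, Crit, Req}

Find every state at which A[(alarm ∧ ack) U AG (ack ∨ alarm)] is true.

Sat(alarm ∧ ack) = {Req}
Sat(ack ∨ alarm) = {Hold, Idle, Sync, Recv, Crit, Req}
AG (ack ∨ alarm): greatest fixpoint, start Z0 = {Hold, Idle, Sync, Recv, Crit, Req}, keep only states in Sat with every successor in Z. Z1 = {Idle, Req}; Z2 = {Idle}; fixed.
Sat(AG (ack ∨ alarm)) = {Idle}
A[(alarm ∧ ack) U AG (ack ∨ alarm)]: least fixpoint, start Z0 = Sat(AG (ack ∨ alarm)) = {Idle}, add states in Sat(alarm ∧ ack) with every successor in Z. Already a fixed point.
Sat(A[(alarm ∧ ack) U AG (ack ∨ alarm)]) = {Idle}

{Idle}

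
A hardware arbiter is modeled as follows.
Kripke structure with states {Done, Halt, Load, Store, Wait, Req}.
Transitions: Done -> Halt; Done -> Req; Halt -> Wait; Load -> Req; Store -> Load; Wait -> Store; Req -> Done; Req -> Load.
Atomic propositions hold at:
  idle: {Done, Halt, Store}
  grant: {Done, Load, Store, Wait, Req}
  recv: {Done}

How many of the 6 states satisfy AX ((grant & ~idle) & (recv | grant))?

Sat(~idle) = {Load, Wait, Req}
Sat(grant & ~idle) = {Load, Wait, Req}
Sat(recv | grant) = {Done, Load, Store, Wait, Req}
Sat((grant & ~idle) & (recv | grant)) = {Load, Wait, Req}
Sat(AX ((grant & ~idle) & (recv | grant))) = {s : every successor in {Load, Wait, Req}} = {Halt, Load, Store}
|Sat(AX ((grant & ~idle) & (recv | grant)))| = |{Halt, Load, Store}| = 3.

3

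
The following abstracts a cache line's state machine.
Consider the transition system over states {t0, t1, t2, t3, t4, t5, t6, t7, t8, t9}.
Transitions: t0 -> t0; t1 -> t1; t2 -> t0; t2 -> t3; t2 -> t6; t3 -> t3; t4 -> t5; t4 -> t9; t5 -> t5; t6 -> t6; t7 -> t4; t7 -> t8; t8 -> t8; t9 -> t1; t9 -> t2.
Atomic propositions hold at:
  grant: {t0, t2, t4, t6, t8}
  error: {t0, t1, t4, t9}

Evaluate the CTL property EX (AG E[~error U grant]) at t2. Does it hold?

Yes

Sat(~error) = {t2, t3, t5, t6, t7, t8}
E[~error U grant]: least fixpoint, start Z0 = Sat(grant) = {t0, t2, t4, t6, t8}, add states in Sat(~error) with some successor in Z. Z1 = {t0, t2, t4, t6, t7, t8}; fixed.
Sat(E[~error U grant]) = {t0, t2, t4, t6, t7, t8}
AG E[~error U grant]: greatest fixpoint, start Z0 = {t0, t2, t4, t6, t7, t8}, keep only states in Sat with every successor in Z. Z1 = {t0, t6, t7, t8}; Z2 = {t0, t6, t8}; fixed.
Sat(AG E[~error U grant]) = {t0, t6, t8}
Sat(EX (AG E[~error U grant])) = {s : some successor in {t0, t6, t8}} = {t0, t2, t6, t7, t8}
t2 ∈ Sat(EX (AG E[~error U grant])) = {t0, t2, t6, t7, t8}, so the formula holds at t2.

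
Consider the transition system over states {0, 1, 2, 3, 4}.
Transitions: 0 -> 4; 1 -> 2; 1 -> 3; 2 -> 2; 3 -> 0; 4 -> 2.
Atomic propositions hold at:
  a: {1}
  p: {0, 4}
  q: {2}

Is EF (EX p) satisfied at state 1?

Sat(EX p) = {s : some successor in {0, 4}} = {0, 3}
EF (EX p): least fixpoint, start Z0 = {0, 3}, add states with some successor in Z. Z1 = {0, 1, 3}; fixed.
Sat(EF (EX p)) = {0, 1, 3}
1 ∈ Sat(EF (EX p)) = {0, 1, 3}, so the formula holds at 1.

Yes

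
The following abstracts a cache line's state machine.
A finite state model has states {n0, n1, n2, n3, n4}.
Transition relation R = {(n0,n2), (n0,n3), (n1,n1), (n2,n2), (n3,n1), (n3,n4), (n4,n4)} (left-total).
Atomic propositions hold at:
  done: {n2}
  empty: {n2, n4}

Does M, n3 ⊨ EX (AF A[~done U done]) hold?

Sat(~done) = {n0, n1, n3, n4}
A[~done U done]: least fixpoint, start Z0 = Sat(done) = {n2}, add states in Sat(~done) with every successor in Z. Already a fixed point.
Sat(A[~done U done]) = {n2}
AF A[~done U done]: least fixpoint, start Z0 = {n2}, add states with every successor in Z. Already a fixed point.
Sat(AF A[~done U done]) = {n2}
Sat(EX (AF A[~done U done])) = {s : some successor in {n2}} = {n0, n2}
n3 ∉ Sat(EX (AF A[~done U done])) = {n0, n2}, so the formula does not hold at n3.

No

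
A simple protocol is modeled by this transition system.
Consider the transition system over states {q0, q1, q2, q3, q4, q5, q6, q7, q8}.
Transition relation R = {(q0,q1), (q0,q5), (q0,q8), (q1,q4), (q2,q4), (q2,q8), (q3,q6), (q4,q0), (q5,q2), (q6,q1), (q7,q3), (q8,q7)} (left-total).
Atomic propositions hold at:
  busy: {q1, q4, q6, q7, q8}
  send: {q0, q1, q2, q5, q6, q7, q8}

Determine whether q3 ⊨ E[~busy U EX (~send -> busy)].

Yes

Sat(~busy) = {q0, q2, q3, q5}
Sat(~send) = {q3, q4}
Sat(~send -> busy) = {q0, q1, q2, q4, q5, q6, q7, q8}
Sat(EX (~send -> busy)) = {s : some successor in {q0, q1, q2, q4, q5, q6, q7, q8}} = {q0, q1, q2, q3, q4, q5, q6, q8}
E[~busy U EX (~send -> busy)]: least fixpoint, start Z0 = Sat(EX (~send -> busy)) = {q0, q1, q2, q3, q4, q5, q6, q8}, add states in Sat(~busy) with some successor in Z. Already a fixed point.
Sat(E[~busy U EX (~send -> busy)]) = {q0, q1, q2, q3, q4, q5, q6, q8}
q3 ∈ Sat(E[~busy U EX (~send -> busy)]) = {q0, q1, q2, q3, q4, q5, q6, q8}, so the formula holds at q3.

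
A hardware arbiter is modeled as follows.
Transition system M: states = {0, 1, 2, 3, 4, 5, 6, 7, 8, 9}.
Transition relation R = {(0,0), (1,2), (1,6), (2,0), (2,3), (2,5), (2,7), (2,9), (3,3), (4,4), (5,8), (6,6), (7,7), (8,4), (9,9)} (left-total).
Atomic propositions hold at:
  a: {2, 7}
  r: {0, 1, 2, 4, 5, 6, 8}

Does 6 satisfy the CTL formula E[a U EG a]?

No

EG a: greatest fixpoint, start Z0 = {2, 7}, keep only states in Sat with some successor in Z. Already a fixed point.
Sat(EG a) = {2, 7}
E[a U EG a]: least fixpoint, start Z0 = Sat(EG a) = {2, 7}, add states in Sat(a) with some successor in Z. Already a fixed point.
Sat(E[a U EG a]) = {2, 7}
6 ∉ Sat(E[a U EG a]) = {2, 7}, so the formula does not hold at 6.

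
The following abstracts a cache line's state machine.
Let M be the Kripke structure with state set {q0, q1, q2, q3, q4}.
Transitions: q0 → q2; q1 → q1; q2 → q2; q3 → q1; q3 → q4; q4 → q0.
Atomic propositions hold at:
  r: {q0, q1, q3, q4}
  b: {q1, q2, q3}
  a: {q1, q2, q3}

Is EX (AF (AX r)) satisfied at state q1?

Sat(AX r) = {s : every successor in {q0, q1, q3, q4}} = {q1, q3, q4}
AF (AX r): least fixpoint, start Z0 = {q1, q3, q4}, add states with every successor in Z. Already a fixed point.
Sat(AF (AX r)) = {q1, q3, q4}
Sat(EX (AF (AX r))) = {s : some successor in {q1, q3, q4}} = {q1, q3}
q1 ∈ Sat(EX (AF (AX r))) = {q1, q3}, so the formula holds at q1.

Yes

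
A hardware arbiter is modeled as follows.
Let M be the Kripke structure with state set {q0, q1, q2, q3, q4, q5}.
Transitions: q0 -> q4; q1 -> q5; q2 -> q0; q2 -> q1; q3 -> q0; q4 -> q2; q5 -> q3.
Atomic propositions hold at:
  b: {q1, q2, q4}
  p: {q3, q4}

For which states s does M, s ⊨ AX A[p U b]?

{q0, q4}

A[p U b]: least fixpoint, start Z0 = Sat(b) = {q1, q2, q4}, add states in Sat(p) with every successor in Z. Already a fixed point.
Sat(A[p U b]) = {q1, q2, q4}
Sat(AX A[p U b]) = {s : every successor in {q1, q2, q4}} = {q0, q4}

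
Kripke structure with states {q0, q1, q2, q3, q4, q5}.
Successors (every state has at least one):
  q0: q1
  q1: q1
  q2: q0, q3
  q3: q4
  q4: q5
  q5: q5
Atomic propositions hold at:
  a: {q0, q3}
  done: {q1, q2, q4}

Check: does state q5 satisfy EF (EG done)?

No

EG done: greatest fixpoint, start Z0 = {q1, q2, q4}, keep only states in Sat with some successor in Z. Z1 = {q1}; fixed.
Sat(EG done) = {q1}
EF (EG done): least fixpoint, start Z0 = {q1}, add states with some successor in Z. Z1 = {q0, q1}; Z2 = {q0, q1, q2}; fixed.
Sat(EF (EG done)) = {q0, q1, q2}
q5 ∉ Sat(EF (EG done)) = {q0, q1, q2}, so the formula does not hold at q5.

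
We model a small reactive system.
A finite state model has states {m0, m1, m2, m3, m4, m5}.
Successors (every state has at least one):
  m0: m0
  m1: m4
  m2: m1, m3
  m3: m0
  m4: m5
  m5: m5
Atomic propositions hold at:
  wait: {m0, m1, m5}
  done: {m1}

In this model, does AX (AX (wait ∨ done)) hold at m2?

No

Sat(wait ∨ done) = {m0, m1, m5}
Sat(AX (wait ∨ done)) = {s : every successor in {m0, m1, m5}} = {m0, m3, m4, m5}
Sat(AX (AX (wait ∨ done))) = {s : every successor in {m0, m3, m4, m5}} = {m0, m1, m3, m4, m5}
m2 ∉ Sat(AX (AX (wait ∨ done))) = {m0, m1, m3, m4, m5}, so the formula does not hold at m2.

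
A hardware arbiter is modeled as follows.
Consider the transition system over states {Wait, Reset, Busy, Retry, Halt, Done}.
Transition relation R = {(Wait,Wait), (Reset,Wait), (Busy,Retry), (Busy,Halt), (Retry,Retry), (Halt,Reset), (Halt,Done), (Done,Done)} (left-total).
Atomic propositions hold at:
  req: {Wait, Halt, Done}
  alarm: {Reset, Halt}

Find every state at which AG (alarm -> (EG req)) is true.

EG req: greatest fixpoint, start Z0 = {Wait, Halt, Done}, keep only states in Sat with some successor in Z. Already a fixed point.
Sat(EG req) = {Wait, Halt, Done}
Sat(alarm -> (EG req)) = {Wait, Busy, Retry, Halt, Done}
AG (alarm -> (EG req)): greatest fixpoint, start Z0 = {Wait, Busy, Retry, Halt, Done}, keep only states in Sat with every successor in Z. Z1 = {Wait, Busy, Retry, Done}; Z2 = {Wait, Retry, Done}; fixed.
Sat(AG (alarm -> (EG req))) = {Wait, Retry, Done}

{Wait, Retry, Done}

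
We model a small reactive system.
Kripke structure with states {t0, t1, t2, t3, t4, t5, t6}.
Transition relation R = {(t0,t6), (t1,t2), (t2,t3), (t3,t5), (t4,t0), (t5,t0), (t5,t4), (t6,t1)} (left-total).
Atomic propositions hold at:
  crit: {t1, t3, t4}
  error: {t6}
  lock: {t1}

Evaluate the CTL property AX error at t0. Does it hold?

Sat(AX error) = {s : every successor in {t6}} = {t0}
t0 ∈ Sat(AX error) = {t0}, so the formula holds at t0.

Yes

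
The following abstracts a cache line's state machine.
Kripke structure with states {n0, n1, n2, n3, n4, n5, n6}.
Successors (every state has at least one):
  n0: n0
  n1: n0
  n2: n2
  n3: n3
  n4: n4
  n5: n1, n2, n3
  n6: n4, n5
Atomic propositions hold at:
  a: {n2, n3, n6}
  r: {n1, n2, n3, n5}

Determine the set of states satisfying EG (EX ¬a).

{n0, n1, n4, n5, n6}

Sat(¬a) = {n0, n1, n4, n5}
Sat(EX ¬a) = {s : some successor in {n0, n1, n4, n5}} = {n0, n1, n4, n5, n6}
EG (EX ¬a): greatest fixpoint, start Z0 = {n0, n1, n4, n5, n6}, keep only states in Sat with some successor in Z. Already a fixed point.
Sat(EG (EX ¬a)) = {n0, n1, n4, n5, n6}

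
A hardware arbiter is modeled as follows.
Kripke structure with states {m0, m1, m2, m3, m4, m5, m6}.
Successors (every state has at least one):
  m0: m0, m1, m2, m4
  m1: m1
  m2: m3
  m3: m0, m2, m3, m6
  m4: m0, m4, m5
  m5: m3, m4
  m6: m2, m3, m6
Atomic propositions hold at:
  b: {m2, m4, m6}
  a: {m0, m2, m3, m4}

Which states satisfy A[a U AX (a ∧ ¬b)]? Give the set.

{m2}

Sat(¬b) = {m0, m1, m3, m5}
Sat(a ∧ ¬b) = {m0, m3}
Sat(AX (a ∧ ¬b)) = {s : every successor in {m0, m3}} = {m2}
A[a U AX (a ∧ ¬b)]: least fixpoint, start Z0 = Sat(AX (a ∧ ¬b)) = {m2}, add states in Sat(a) with every successor in Z. Already a fixed point.
Sat(A[a U AX (a ∧ ¬b)]) = {m2}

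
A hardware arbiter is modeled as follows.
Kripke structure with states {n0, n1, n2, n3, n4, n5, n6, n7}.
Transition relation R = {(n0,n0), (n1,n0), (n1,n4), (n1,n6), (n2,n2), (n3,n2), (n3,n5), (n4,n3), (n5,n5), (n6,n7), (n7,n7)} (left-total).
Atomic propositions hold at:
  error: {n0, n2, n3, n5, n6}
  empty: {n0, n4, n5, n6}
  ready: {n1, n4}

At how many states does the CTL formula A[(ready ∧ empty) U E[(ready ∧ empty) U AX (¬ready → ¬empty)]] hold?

4

Sat(ready ∧ empty) = {n4}
Sat(¬ready) = {n0, n2, n3, n5, n6, n7}
Sat(¬empty) = {n1, n2, n3, n7}
Sat(¬ready → ¬empty) = {n1, n2, n3, n4, n7}
Sat(AX (¬ready → ¬empty)) = {s : every successor in {n1, n2, n3, n4, n7}} = {n2, n4, n6, n7}
E[(ready ∧ empty) U AX (¬ready → ¬empty)]: least fixpoint, start Z0 = Sat(AX (¬ready → ¬empty)) = {n2, n4, n6, n7}, add states in Sat(ready ∧ empty) with some successor in Z. Already a fixed point.
Sat(E[(ready ∧ empty) U AX (¬ready → ¬empty)]) = {n2, n4, n6, n7}
A[(ready ∧ empty) U E[(ready ∧ empty) U AX (¬ready → ¬empty)]]: least fixpoint, start Z0 = Sat(E[(ready ∧ empty) U AX (¬ready → ¬empty)]) = {n2, n4, n6, n7}, add states in Sat(ready ∧ empty) with every successor in Z. Already a fixed point.
Sat(A[(ready ∧ empty) U E[(ready ∧ empty) U AX (¬ready → ¬empty)]]) = {n2, n4, n6, n7}
|Sat(A[(ready ∧ empty) U E[(ready ∧ empty) U AX (¬ready → ¬empty)]])| = |{n2, n4, n6, n7}| = 4.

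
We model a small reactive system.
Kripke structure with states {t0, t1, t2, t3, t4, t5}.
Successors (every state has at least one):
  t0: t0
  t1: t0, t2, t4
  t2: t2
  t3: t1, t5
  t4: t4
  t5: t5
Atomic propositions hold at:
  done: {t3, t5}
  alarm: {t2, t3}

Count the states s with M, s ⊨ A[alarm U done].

2

A[alarm U done]: least fixpoint, start Z0 = Sat(done) = {t3, t5}, add states in Sat(alarm) with every successor in Z. Already a fixed point.
Sat(A[alarm U done]) = {t3, t5}
|Sat(A[alarm U done])| = |{t3, t5}| = 2.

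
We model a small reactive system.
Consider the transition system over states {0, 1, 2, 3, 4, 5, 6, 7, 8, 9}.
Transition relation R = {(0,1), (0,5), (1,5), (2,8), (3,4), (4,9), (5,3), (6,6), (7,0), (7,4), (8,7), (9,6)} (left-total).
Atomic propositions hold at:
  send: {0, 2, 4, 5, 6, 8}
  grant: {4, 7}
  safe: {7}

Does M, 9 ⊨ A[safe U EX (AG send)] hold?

Yes

AG send: greatest fixpoint, start Z0 = {0, 2, 4, 5, 6, 8}, keep only states in Sat with every successor in Z. Z1 = {2, 6}; Z2 = {6}; fixed.
Sat(AG send) = {6}
Sat(EX (AG send)) = {s : some successor in {6}} = {6, 9}
A[safe U EX (AG send)]: least fixpoint, start Z0 = Sat(EX (AG send)) = {6, 9}, add states in Sat(safe) with every successor in Z. Already a fixed point.
Sat(A[safe U EX (AG send)]) = {6, 9}
9 ∈ Sat(A[safe U EX (AG send)]) = {6, 9}, so the formula holds at 9.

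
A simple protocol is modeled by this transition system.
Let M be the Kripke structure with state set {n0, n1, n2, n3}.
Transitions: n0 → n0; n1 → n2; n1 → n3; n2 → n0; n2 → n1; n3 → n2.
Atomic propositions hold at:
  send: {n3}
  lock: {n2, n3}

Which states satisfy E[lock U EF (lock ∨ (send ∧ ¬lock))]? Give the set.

{n1, n2, n3}

Sat(¬lock) = {n0, n1}
Sat(send ∧ ¬lock) = ∅
Sat(lock ∨ (send ∧ ¬lock)) = {n2, n3}
EF (lock ∨ (send ∧ ¬lock)): least fixpoint, start Z0 = {n2, n3}, add states with some successor in Z. Z1 = {n1, n2, n3}; fixed.
Sat(EF (lock ∨ (send ∧ ¬lock))) = {n1, n2, n3}
E[lock U EF (lock ∨ (send ∧ ¬lock))]: least fixpoint, start Z0 = Sat(EF (lock ∨ (send ∧ ¬lock))) = {n1, n2, n3}, add states in Sat(lock) with some successor in Z. Already a fixed point.
Sat(E[lock U EF (lock ∨ (send ∧ ¬lock))]) = {n1, n2, n3}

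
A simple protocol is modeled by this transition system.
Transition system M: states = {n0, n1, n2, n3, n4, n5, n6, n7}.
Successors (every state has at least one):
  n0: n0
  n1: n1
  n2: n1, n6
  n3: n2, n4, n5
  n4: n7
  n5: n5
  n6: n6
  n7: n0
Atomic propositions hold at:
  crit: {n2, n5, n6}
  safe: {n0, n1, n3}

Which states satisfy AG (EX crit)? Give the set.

{n5, n6}

Sat(EX crit) = {s : some successor in {n2, n5, n6}} = {n2, n3, n5, n6}
AG (EX crit): greatest fixpoint, start Z0 = {n2, n3, n5, n6}, keep only states in Sat with every successor in Z. Z1 = {n5, n6}; fixed.
Sat(AG (EX crit)) = {n5, n6}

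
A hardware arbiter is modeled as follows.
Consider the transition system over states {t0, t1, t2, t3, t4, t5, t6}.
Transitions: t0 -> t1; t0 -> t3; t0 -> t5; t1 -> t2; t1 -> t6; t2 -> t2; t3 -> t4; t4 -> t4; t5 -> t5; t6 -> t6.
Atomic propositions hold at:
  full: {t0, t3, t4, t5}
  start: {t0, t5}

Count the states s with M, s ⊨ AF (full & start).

2

Sat(full & start) = {t0, t5}
AF (full & start): least fixpoint, start Z0 = {t0, t5}, add states with every successor in Z. Already a fixed point.
Sat(AF (full & start)) = {t0, t5}
|Sat(AF (full & start))| = |{t0, t5}| = 2.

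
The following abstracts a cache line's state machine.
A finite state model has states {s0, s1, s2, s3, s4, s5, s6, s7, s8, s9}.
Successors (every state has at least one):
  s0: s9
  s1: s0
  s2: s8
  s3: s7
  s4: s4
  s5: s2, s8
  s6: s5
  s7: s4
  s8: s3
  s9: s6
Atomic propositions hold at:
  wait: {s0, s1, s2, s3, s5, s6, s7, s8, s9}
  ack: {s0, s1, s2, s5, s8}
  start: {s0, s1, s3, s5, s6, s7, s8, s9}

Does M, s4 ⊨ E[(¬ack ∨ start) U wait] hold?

Sat(¬ack) = {s3, s4, s6, s7, s9}
Sat(¬ack ∨ start) = {s0, s1, s3, s4, s5, s6, s7, s8, s9}
E[(¬ack ∨ start) U wait]: least fixpoint, start Z0 = Sat(wait) = {s0, s1, s2, s3, s5, s6, s7, s8, s9}, add states in Sat(¬ack ∨ start) with some successor in Z. Already a fixed point.
Sat(E[(¬ack ∨ start) U wait]) = {s0, s1, s2, s3, s5, s6, s7, s8, s9}
s4 ∉ Sat(E[(¬ack ∨ start) U wait]) = {s0, s1, s2, s3, s5, s6, s7, s8, s9}, so the formula does not hold at s4.

No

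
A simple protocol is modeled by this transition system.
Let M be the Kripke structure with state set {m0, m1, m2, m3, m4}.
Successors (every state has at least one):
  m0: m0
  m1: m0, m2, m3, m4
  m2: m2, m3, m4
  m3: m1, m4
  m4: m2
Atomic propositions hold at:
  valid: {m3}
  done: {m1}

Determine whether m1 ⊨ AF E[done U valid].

Yes

E[done U valid]: least fixpoint, start Z0 = Sat(valid) = {m3}, add states in Sat(done) with some successor in Z. Z1 = {m1, m3}; fixed.
Sat(E[done U valid]) = {m1, m3}
AF E[done U valid]: least fixpoint, start Z0 = {m1, m3}, add states with every successor in Z. Already a fixed point.
Sat(AF E[done U valid]) = {m1, m3}
m1 ∈ Sat(AF E[done U valid]) = {m1, m3}, so the formula holds at m1.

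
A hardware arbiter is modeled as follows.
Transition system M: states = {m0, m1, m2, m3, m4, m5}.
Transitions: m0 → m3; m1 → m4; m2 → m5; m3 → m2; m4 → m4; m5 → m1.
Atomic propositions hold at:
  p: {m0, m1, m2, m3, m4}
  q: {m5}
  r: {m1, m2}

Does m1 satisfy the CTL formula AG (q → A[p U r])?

A[p U r]: least fixpoint, start Z0 = Sat(r) = {m1, m2}, add states in Sat(p) with every successor in Z. Z1 = {m1, m2, m3}; Z2 = {m0, m1, m2, m3}; fixed.
Sat(A[p U r]) = {m0, m1, m2, m3}
Sat(q → A[p U r]) = {m0, m1, m2, m3, m4}
AG (q → A[p U r]): greatest fixpoint, start Z0 = {m0, m1, m2, m3, m4}, keep only states in Sat with every successor in Z. Z1 = {m0, m1, m3, m4}; Z2 = {m0, m1, m4}; Z3 = {m1, m4}; fixed.
Sat(AG (q → A[p U r])) = {m1, m4}
m1 ∈ Sat(AG (q → A[p U r])) = {m1, m4}, so the formula holds at m1.

Yes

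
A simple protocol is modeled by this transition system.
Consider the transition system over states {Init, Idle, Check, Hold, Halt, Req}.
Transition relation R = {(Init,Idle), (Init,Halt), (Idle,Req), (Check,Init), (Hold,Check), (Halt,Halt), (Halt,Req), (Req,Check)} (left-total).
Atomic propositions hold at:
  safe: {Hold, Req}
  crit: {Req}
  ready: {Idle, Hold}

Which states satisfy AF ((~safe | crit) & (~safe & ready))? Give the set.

{Idle}

Sat(~safe) = {Init, Idle, Check, Halt}
Sat(~safe | crit) = {Init, Idle, Check, Halt, Req}
Sat(~safe & ready) = {Idle}
Sat((~safe | crit) & (~safe & ready)) = {Idle}
AF ((~safe | crit) & (~safe & ready)): least fixpoint, start Z0 = {Idle}, add states with every successor in Z. Already a fixed point.
Sat(AF ((~safe | crit) & (~safe & ready))) = {Idle}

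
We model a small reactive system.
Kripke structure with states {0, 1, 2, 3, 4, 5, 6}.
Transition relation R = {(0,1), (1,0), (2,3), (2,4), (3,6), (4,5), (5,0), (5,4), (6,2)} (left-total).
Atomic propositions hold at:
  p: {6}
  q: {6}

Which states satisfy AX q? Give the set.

Sat(AX q) = {s : every successor in {6}} = {3}

{3}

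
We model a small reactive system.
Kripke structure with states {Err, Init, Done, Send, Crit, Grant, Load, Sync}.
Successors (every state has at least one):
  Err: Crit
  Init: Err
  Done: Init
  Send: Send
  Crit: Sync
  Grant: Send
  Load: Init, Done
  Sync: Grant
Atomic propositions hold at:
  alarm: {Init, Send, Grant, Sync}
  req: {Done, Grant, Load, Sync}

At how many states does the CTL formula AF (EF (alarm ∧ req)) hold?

Sat(alarm ∧ req) = {Grant, Sync}
EF (alarm ∧ req): least fixpoint, start Z0 = {Grant, Sync}, add states with some successor in Z. Z1 = {Crit, Grant, Sync}; Z2 = {Err, Crit, Grant, Sync}; Z3 = {Err, Init, Crit, Grant, Sync}; Z4 = {Err, Init, Done, Crit, Grant, Load, Sync}; fixed.
Sat(EF (alarm ∧ req)) = {Err, Init, Done, Crit, Grant, Load, Sync}
AF (EF (alarm ∧ req)): least fixpoint, start Z0 = {Err, Init, Done, Crit, Grant, Load, Sync}, add states with every successor in Z. Already a fixed point.
Sat(AF (EF (alarm ∧ req))) = {Err, Init, Done, Crit, Grant, Load, Sync}
|Sat(AF (EF (alarm ∧ req)))| = |{Err, Init, Done, Crit, Grant, Load, Sync}| = 7.

7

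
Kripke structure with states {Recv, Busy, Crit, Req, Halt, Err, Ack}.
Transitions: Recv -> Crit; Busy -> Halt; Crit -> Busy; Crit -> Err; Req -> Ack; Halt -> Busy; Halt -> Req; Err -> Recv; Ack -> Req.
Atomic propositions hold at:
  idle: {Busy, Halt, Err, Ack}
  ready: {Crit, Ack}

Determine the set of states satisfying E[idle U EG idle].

{Busy, Halt}

EG idle: greatest fixpoint, start Z0 = {Busy, Halt, Err, Ack}, keep only states in Sat with some successor in Z. Z1 = {Busy, Halt}; fixed.
Sat(EG idle) = {Busy, Halt}
E[idle U EG idle]: least fixpoint, start Z0 = Sat(EG idle) = {Busy, Halt}, add states in Sat(idle) with some successor in Z. Already a fixed point.
Sat(E[idle U EG idle]) = {Busy, Halt}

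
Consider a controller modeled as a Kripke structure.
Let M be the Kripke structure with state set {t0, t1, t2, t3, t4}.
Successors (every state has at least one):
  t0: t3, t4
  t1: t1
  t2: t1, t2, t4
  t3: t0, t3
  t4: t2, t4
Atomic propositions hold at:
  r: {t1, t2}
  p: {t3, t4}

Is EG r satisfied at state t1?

EG r: greatest fixpoint, start Z0 = {t1, t2}, keep only states in Sat with some successor in Z. Already a fixed point.
Sat(EG r) = {t1, t2}
t1 ∈ Sat(EG r) = {t1, t2}, so the formula holds at t1.

Yes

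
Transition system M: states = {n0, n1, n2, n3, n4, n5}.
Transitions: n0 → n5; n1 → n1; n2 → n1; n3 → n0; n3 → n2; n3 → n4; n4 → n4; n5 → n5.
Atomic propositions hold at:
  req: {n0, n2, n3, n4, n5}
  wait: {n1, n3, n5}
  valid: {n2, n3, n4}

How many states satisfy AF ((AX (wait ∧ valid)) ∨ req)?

Sat(wait ∧ valid) = {n3}
Sat(AX (wait ∧ valid)) = {s : every successor in {n3}} = ∅
Sat((AX (wait ∧ valid)) ∨ req) = {n0, n2, n3, n4, n5}
AF ((AX (wait ∧ valid)) ∨ req): least fixpoint, start Z0 = {n0, n2, n3, n4, n5}, add states with every successor in Z. Already a fixed point.
Sat(AF ((AX (wait ∧ valid)) ∨ req)) = {n0, n2, n3, n4, n5}
|Sat(AF ((AX (wait ∧ valid)) ∨ req))| = |{n0, n2, n3, n4, n5}| = 5.

5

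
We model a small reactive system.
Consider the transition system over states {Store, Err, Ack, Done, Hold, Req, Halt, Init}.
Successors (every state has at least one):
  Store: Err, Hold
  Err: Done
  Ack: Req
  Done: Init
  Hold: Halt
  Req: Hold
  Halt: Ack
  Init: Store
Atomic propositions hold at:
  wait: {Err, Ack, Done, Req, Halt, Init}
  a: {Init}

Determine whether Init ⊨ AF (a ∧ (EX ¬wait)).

Yes

Sat(¬wait) = {Store, Hold}
Sat(EX ¬wait) = {s : some successor in {Store, Hold}} = {Store, Req, Init}
Sat(a ∧ (EX ¬wait)) = {Init}
AF (a ∧ (EX ¬wait)): least fixpoint, start Z0 = {Init}, add states with every successor in Z. Z1 = {Done, Init}; Z2 = {Err, Done, Init}; fixed.
Sat(AF (a ∧ (EX ¬wait))) = {Err, Done, Init}
Init ∈ Sat(AF (a ∧ (EX ¬wait))) = {Err, Done, Init}, so the formula holds at Init.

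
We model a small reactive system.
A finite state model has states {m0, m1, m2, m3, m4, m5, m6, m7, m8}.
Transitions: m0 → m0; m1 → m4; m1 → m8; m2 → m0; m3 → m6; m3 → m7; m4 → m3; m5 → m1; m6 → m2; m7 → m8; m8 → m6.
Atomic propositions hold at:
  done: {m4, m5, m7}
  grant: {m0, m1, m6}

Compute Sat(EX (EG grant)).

EG grant: greatest fixpoint, start Z0 = {m0, m1, m6}, keep only states in Sat with some successor in Z. Z1 = {m0}; fixed.
Sat(EG grant) = {m0}
Sat(EX (EG grant)) = {s : some successor in {m0}} = {m0, m2}

{m0, m2}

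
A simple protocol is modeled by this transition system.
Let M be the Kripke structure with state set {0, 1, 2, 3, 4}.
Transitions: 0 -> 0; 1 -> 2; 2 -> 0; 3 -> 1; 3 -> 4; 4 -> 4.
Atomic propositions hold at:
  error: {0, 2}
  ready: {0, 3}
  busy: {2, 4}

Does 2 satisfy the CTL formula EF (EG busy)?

No

EG busy: greatest fixpoint, start Z0 = {2, 4}, keep only states in Sat with some successor in Z. Z1 = {4}; fixed.
Sat(EG busy) = {4}
EF (EG busy): least fixpoint, start Z0 = {4}, add states with some successor in Z. Z1 = {3, 4}; fixed.
Sat(EF (EG busy)) = {3, 4}
2 ∉ Sat(EF (EG busy)) = {3, 4}, so the formula does not hold at 2.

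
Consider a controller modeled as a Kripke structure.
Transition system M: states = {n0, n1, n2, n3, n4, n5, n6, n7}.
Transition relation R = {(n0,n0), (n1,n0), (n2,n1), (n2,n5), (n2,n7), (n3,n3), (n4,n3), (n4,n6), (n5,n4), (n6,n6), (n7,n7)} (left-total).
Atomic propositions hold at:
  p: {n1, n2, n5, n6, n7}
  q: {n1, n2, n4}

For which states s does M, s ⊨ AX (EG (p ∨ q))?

Sat(p ∨ q) = {n1, n2, n4, n5, n6, n7}
EG (p ∨ q): greatest fixpoint, start Z0 = {n1, n2, n4, n5, n6, n7}, keep only states in Sat with some successor in Z. Z1 = {n2, n4, n5, n6, n7}; fixed.
Sat(EG (p ∨ q)) = {n2, n4, n5, n6, n7}
Sat(AX (EG (p ∨ q))) = {s : every successor in {n2, n4, n5, n6, n7}} = {n5, n6, n7}

{n5, n6, n7}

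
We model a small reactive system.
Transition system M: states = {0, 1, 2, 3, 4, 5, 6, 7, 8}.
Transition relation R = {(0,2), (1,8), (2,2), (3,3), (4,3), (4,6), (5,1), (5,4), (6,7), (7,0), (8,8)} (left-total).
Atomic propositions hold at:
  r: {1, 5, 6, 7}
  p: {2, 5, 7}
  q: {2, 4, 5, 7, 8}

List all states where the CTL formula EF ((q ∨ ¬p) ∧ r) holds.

{1, 4, 5, 6, 7}

Sat(¬p) = {0, 1, 3, 4, 6, 8}
Sat(q ∨ ¬p) = {0, 1, 2, 3, 4, 5, 6, 7, 8}
Sat((q ∨ ¬p) ∧ r) = {1, 5, 6, 7}
EF ((q ∨ ¬p) ∧ r): least fixpoint, start Z0 = {1, 5, 6, 7}, add states with some successor in Z. Z1 = {1, 4, 5, 6, 7}; fixed.
Sat(EF ((q ∨ ¬p) ∧ r)) = {1, 4, 5, 6, 7}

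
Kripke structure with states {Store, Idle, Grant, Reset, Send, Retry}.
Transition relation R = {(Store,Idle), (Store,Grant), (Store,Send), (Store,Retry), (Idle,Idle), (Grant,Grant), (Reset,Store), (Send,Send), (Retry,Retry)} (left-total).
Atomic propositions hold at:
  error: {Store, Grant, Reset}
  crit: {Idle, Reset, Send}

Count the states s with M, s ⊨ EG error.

EG error: greatest fixpoint, start Z0 = {Store, Grant, Reset}, keep only states in Sat with some successor in Z. Already a fixed point.
Sat(EG error) = {Store, Grant, Reset}
|Sat(EG error)| = |{Store, Grant, Reset}| = 3.

3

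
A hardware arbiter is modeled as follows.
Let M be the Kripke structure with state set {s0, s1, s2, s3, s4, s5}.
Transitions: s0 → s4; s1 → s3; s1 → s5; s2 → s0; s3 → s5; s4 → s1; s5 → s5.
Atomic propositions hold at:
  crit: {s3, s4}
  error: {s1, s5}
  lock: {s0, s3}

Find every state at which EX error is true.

Sat(EX error) = {s : some successor in {s1, s5}} = {s1, s3, s4, s5}

{s1, s3, s4, s5}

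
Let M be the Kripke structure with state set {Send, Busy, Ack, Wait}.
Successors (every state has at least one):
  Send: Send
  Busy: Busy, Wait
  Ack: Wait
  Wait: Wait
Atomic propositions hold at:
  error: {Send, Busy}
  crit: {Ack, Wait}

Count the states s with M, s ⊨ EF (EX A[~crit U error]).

2

Sat(~crit) = {Send, Busy}
A[~crit U error]: least fixpoint, start Z0 = Sat(error) = {Send, Busy}, add states in Sat(~crit) with every successor in Z. Already a fixed point.
Sat(A[~crit U error]) = {Send, Busy}
Sat(EX A[~crit U error]) = {s : some successor in {Send, Busy}} = {Send, Busy}
EF (EX A[~crit U error]): least fixpoint, start Z0 = {Send, Busy}, add states with some successor in Z. Already a fixed point.
Sat(EF (EX A[~crit U error])) = {Send, Busy}
|Sat(EF (EX A[~crit U error]))| = |{Send, Busy}| = 2.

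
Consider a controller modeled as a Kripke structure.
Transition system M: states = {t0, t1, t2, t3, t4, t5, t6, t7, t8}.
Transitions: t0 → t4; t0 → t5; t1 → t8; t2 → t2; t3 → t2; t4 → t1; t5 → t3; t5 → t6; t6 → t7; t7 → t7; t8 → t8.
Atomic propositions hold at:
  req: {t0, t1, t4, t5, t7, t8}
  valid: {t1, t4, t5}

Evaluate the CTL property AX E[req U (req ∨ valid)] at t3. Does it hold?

No

Sat(req ∨ valid) = {t0, t1, t4, t5, t7, t8}
E[req U (req ∨ valid)]: least fixpoint, start Z0 = Sat((req ∨ valid)) = {t0, t1, t4, t5, t7, t8}, add states in Sat(req) with some successor in Z. Already a fixed point.
Sat(E[req U (req ∨ valid)]) = {t0, t1, t4, t5, t7, t8}
Sat(AX E[req U (req ∨ valid)]) = {s : every successor in {t0, t1, t4, t5, t7, t8}} = {t0, t1, t4, t6, t7, t8}
t3 ∉ Sat(AX E[req U (req ∨ valid)]) = {t0, t1, t4, t6, t7, t8}, so the formula does not hold at t3.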